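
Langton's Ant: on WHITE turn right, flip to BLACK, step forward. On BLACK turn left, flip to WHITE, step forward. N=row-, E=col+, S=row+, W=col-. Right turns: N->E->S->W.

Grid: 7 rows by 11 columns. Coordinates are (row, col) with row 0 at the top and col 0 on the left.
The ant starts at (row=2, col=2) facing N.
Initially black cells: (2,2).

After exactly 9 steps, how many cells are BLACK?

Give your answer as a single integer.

Answer: 6

Derivation:
Step 1: on BLACK (2,2): turn L to W, flip to white, move to (2,1). |black|=0
Step 2: on WHITE (2,1): turn R to N, flip to black, move to (1,1). |black|=1
Step 3: on WHITE (1,1): turn R to E, flip to black, move to (1,2). |black|=2
Step 4: on WHITE (1,2): turn R to S, flip to black, move to (2,2). |black|=3
Step 5: on WHITE (2,2): turn R to W, flip to black, move to (2,1). |black|=4
Step 6: on BLACK (2,1): turn L to S, flip to white, move to (3,1). |black|=3
Step 7: on WHITE (3,1): turn R to W, flip to black, move to (3,0). |black|=4
Step 8: on WHITE (3,0): turn R to N, flip to black, move to (2,0). |black|=5
Step 9: on WHITE (2,0): turn R to E, flip to black, move to (2,1). |black|=6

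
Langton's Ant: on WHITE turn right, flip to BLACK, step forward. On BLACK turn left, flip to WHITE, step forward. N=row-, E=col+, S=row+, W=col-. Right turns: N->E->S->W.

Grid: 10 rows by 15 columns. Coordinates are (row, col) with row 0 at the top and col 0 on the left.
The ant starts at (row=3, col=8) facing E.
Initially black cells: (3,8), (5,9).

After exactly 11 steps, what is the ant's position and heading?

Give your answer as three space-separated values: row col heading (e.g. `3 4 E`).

Answer: 3 7 S

Derivation:
Step 1: on BLACK (3,8): turn L to N, flip to white, move to (2,8). |black|=1
Step 2: on WHITE (2,8): turn R to E, flip to black, move to (2,9). |black|=2
Step 3: on WHITE (2,9): turn R to S, flip to black, move to (3,9). |black|=3
Step 4: on WHITE (3,9): turn R to W, flip to black, move to (3,8). |black|=4
Step 5: on WHITE (3,8): turn R to N, flip to black, move to (2,8). |black|=5
Step 6: on BLACK (2,8): turn L to W, flip to white, move to (2,7). |black|=4
Step 7: on WHITE (2,7): turn R to N, flip to black, move to (1,7). |black|=5
Step 8: on WHITE (1,7): turn R to E, flip to black, move to (1,8). |black|=6
Step 9: on WHITE (1,8): turn R to S, flip to black, move to (2,8). |black|=7
Step 10: on WHITE (2,8): turn R to W, flip to black, move to (2,7). |black|=8
Step 11: on BLACK (2,7): turn L to S, flip to white, move to (3,7). |black|=7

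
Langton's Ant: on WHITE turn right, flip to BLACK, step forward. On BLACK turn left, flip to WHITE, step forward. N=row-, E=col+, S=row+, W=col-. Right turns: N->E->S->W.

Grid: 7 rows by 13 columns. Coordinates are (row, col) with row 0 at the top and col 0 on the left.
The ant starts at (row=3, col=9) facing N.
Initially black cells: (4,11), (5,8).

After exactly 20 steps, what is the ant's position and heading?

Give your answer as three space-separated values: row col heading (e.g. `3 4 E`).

Answer: 5 7 S

Derivation:
Step 1: on WHITE (3,9): turn R to E, flip to black, move to (3,10). |black|=3
Step 2: on WHITE (3,10): turn R to S, flip to black, move to (4,10). |black|=4
Step 3: on WHITE (4,10): turn R to W, flip to black, move to (4,9). |black|=5
Step 4: on WHITE (4,9): turn R to N, flip to black, move to (3,9). |black|=6
Step 5: on BLACK (3,9): turn L to W, flip to white, move to (3,8). |black|=5
Step 6: on WHITE (3,8): turn R to N, flip to black, move to (2,8). |black|=6
Step 7: on WHITE (2,8): turn R to E, flip to black, move to (2,9). |black|=7
Step 8: on WHITE (2,9): turn R to S, flip to black, move to (3,9). |black|=8
Step 9: on WHITE (3,9): turn R to W, flip to black, move to (3,8). |black|=9
Step 10: on BLACK (3,8): turn L to S, flip to white, move to (4,8). |black|=8
Step 11: on WHITE (4,8): turn R to W, flip to black, move to (4,7). |black|=9
Step 12: on WHITE (4,7): turn R to N, flip to black, move to (3,7). |black|=10
Step 13: on WHITE (3,7): turn R to E, flip to black, move to (3,8). |black|=11
Step 14: on WHITE (3,8): turn R to S, flip to black, move to (4,8). |black|=12
Step 15: on BLACK (4,8): turn L to E, flip to white, move to (4,9). |black|=11
Step 16: on BLACK (4,9): turn L to N, flip to white, move to (3,9). |black|=10
Step 17: on BLACK (3,9): turn L to W, flip to white, move to (3,8). |black|=9
Step 18: on BLACK (3,8): turn L to S, flip to white, move to (4,8). |black|=8
Step 19: on WHITE (4,8): turn R to W, flip to black, move to (4,7). |black|=9
Step 20: on BLACK (4,7): turn L to S, flip to white, move to (5,7). |black|=8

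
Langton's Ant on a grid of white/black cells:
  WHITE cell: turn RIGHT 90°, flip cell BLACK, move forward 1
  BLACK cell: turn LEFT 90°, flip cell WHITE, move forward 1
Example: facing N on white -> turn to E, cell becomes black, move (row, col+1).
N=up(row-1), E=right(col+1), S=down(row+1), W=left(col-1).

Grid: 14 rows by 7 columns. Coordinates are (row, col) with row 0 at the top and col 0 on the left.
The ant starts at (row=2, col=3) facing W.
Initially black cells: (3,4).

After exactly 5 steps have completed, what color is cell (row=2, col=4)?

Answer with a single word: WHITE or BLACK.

Step 1: on WHITE (2,3): turn R to N, flip to black, move to (1,3). |black|=2
Step 2: on WHITE (1,3): turn R to E, flip to black, move to (1,4). |black|=3
Step 3: on WHITE (1,4): turn R to S, flip to black, move to (2,4). |black|=4
Step 4: on WHITE (2,4): turn R to W, flip to black, move to (2,3). |black|=5
Step 5: on BLACK (2,3): turn L to S, flip to white, move to (3,3). |black|=4

Answer: BLACK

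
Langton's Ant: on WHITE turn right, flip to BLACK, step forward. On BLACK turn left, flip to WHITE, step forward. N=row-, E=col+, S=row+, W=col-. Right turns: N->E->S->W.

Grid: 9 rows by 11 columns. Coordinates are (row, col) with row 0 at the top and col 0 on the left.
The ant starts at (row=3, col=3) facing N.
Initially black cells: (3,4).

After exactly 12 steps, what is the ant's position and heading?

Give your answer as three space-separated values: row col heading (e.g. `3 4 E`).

Step 1: on WHITE (3,3): turn R to E, flip to black, move to (3,4). |black|=2
Step 2: on BLACK (3,4): turn L to N, flip to white, move to (2,4). |black|=1
Step 3: on WHITE (2,4): turn R to E, flip to black, move to (2,5). |black|=2
Step 4: on WHITE (2,5): turn R to S, flip to black, move to (3,5). |black|=3
Step 5: on WHITE (3,5): turn R to W, flip to black, move to (3,4). |black|=4
Step 6: on WHITE (3,4): turn R to N, flip to black, move to (2,4). |black|=5
Step 7: on BLACK (2,4): turn L to W, flip to white, move to (2,3). |black|=4
Step 8: on WHITE (2,3): turn R to N, flip to black, move to (1,3). |black|=5
Step 9: on WHITE (1,3): turn R to E, flip to black, move to (1,4). |black|=6
Step 10: on WHITE (1,4): turn R to S, flip to black, move to (2,4). |black|=7
Step 11: on WHITE (2,4): turn R to W, flip to black, move to (2,3). |black|=8
Step 12: on BLACK (2,3): turn L to S, flip to white, move to (3,3). |black|=7

Answer: 3 3 S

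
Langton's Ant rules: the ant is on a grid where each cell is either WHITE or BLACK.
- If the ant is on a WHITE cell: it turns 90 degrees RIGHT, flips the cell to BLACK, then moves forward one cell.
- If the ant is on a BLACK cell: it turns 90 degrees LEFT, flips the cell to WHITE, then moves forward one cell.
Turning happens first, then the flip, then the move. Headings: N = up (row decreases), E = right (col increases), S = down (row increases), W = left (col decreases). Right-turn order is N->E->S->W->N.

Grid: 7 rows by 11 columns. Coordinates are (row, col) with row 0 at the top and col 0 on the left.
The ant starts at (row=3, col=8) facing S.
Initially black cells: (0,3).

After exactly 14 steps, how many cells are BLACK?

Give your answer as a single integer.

Answer: 11

Derivation:
Step 1: on WHITE (3,8): turn R to W, flip to black, move to (3,7). |black|=2
Step 2: on WHITE (3,7): turn R to N, flip to black, move to (2,7). |black|=3
Step 3: on WHITE (2,7): turn R to E, flip to black, move to (2,8). |black|=4
Step 4: on WHITE (2,8): turn R to S, flip to black, move to (3,8). |black|=5
Step 5: on BLACK (3,8): turn L to E, flip to white, move to (3,9). |black|=4
Step 6: on WHITE (3,9): turn R to S, flip to black, move to (4,9). |black|=5
Step 7: on WHITE (4,9): turn R to W, flip to black, move to (4,8). |black|=6
Step 8: on WHITE (4,8): turn R to N, flip to black, move to (3,8). |black|=7
Step 9: on WHITE (3,8): turn R to E, flip to black, move to (3,9). |black|=8
Step 10: on BLACK (3,9): turn L to N, flip to white, move to (2,9). |black|=7
Step 11: on WHITE (2,9): turn R to E, flip to black, move to (2,10). |black|=8
Step 12: on WHITE (2,10): turn R to S, flip to black, move to (3,10). |black|=9
Step 13: on WHITE (3,10): turn R to W, flip to black, move to (3,9). |black|=10
Step 14: on WHITE (3,9): turn R to N, flip to black, move to (2,9). |black|=11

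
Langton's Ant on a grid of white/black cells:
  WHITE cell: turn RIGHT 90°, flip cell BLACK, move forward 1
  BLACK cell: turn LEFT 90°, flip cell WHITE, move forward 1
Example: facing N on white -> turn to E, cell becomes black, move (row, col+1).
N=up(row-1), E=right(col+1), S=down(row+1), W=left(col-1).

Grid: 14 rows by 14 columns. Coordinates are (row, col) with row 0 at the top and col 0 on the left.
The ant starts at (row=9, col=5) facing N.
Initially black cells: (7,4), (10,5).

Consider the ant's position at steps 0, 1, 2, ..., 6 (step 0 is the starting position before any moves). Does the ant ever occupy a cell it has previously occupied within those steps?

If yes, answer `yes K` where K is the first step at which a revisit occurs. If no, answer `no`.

Step 1: on WHITE (9,5): turn R to E, flip to black, move to (9,6). |black|=3 — new cell
Step 2: on WHITE (9,6): turn R to S, flip to black, move to (10,6). |black|=4 — new cell
Step 3: on WHITE (10,6): turn R to W, flip to black, move to (10,5). |black|=5 — new cell
Step 4: on BLACK (10,5): turn L to S, flip to white, move to (11,5). |black|=4 — new cell
Step 5: on WHITE (11,5): turn R to W, flip to black, move to (11,4). |black|=5 — new cell
Step 6: on WHITE (11,4): turn R to N, flip to black, move to (10,4). |black|=6 — new cell
No revisit within 6 steps.

Answer: no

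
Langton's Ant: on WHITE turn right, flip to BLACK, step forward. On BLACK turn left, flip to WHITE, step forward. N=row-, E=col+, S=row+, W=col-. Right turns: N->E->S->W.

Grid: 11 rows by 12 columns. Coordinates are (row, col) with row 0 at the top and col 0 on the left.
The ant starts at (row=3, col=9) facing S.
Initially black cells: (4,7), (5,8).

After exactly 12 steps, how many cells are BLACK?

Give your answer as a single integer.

Answer: 10

Derivation:
Step 1: on WHITE (3,9): turn R to W, flip to black, move to (3,8). |black|=3
Step 2: on WHITE (3,8): turn R to N, flip to black, move to (2,8). |black|=4
Step 3: on WHITE (2,8): turn R to E, flip to black, move to (2,9). |black|=5
Step 4: on WHITE (2,9): turn R to S, flip to black, move to (3,9). |black|=6
Step 5: on BLACK (3,9): turn L to E, flip to white, move to (3,10). |black|=5
Step 6: on WHITE (3,10): turn R to S, flip to black, move to (4,10). |black|=6
Step 7: on WHITE (4,10): turn R to W, flip to black, move to (4,9). |black|=7
Step 8: on WHITE (4,9): turn R to N, flip to black, move to (3,9). |black|=8
Step 9: on WHITE (3,9): turn R to E, flip to black, move to (3,10). |black|=9
Step 10: on BLACK (3,10): turn L to N, flip to white, move to (2,10). |black|=8
Step 11: on WHITE (2,10): turn R to E, flip to black, move to (2,11). |black|=9
Step 12: on WHITE (2,11): turn R to S, flip to black, move to (3,11). |black|=10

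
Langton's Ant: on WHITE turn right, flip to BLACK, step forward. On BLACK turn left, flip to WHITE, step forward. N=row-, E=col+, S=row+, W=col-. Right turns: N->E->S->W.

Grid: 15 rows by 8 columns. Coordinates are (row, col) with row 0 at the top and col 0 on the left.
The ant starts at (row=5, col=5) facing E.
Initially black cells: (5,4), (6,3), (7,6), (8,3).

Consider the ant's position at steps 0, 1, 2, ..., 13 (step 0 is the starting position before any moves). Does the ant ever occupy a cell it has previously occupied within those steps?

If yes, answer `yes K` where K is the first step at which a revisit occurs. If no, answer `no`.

Answer: yes 7

Derivation:
Step 1: on WHITE (5,5): turn R to S, flip to black, move to (6,5). |black|=5 — new cell
Step 2: on WHITE (6,5): turn R to W, flip to black, move to (6,4). |black|=6 — new cell
Step 3: on WHITE (6,4): turn R to N, flip to black, move to (5,4). |black|=7 — new cell
Step 4: on BLACK (5,4): turn L to W, flip to white, move to (5,3). |black|=6 — new cell
Step 5: on WHITE (5,3): turn R to N, flip to black, move to (4,3). |black|=7 — new cell
Step 6: on WHITE (4,3): turn R to E, flip to black, move to (4,4). |black|=8 — new cell
Step 7: on WHITE (4,4): turn R to S, flip to black, move to (5,4). |black|=9 — REVISIT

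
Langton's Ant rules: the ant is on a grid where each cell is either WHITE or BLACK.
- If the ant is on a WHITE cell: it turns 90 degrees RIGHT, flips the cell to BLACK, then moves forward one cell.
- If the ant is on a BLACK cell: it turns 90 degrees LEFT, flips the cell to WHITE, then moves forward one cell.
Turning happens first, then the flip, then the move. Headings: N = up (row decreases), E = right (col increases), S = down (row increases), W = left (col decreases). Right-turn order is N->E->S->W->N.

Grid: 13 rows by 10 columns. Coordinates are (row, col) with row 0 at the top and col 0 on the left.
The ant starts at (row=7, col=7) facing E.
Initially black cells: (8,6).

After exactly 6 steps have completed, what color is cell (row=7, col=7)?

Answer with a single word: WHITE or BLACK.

Step 1: on WHITE (7,7): turn R to S, flip to black, move to (8,7). |black|=2
Step 2: on WHITE (8,7): turn R to W, flip to black, move to (8,6). |black|=3
Step 3: on BLACK (8,6): turn L to S, flip to white, move to (9,6). |black|=2
Step 4: on WHITE (9,6): turn R to W, flip to black, move to (9,5). |black|=3
Step 5: on WHITE (9,5): turn R to N, flip to black, move to (8,5). |black|=4
Step 6: on WHITE (8,5): turn R to E, flip to black, move to (8,6). |black|=5

Answer: BLACK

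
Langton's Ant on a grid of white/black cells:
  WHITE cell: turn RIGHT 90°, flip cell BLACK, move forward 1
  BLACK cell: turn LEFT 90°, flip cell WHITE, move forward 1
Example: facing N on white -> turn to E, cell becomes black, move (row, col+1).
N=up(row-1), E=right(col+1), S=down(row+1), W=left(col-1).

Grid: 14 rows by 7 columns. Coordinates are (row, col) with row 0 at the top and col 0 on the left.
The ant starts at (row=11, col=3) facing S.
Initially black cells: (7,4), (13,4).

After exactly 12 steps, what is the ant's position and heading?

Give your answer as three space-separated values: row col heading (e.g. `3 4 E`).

Answer: 11 5 S

Derivation:
Step 1: on WHITE (11,3): turn R to W, flip to black, move to (11,2). |black|=3
Step 2: on WHITE (11,2): turn R to N, flip to black, move to (10,2). |black|=4
Step 3: on WHITE (10,2): turn R to E, flip to black, move to (10,3). |black|=5
Step 4: on WHITE (10,3): turn R to S, flip to black, move to (11,3). |black|=6
Step 5: on BLACK (11,3): turn L to E, flip to white, move to (11,4). |black|=5
Step 6: on WHITE (11,4): turn R to S, flip to black, move to (12,4). |black|=6
Step 7: on WHITE (12,4): turn R to W, flip to black, move to (12,3). |black|=7
Step 8: on WHITE (12,3): turn R to N, flip to black, move to (11,3). |black|=8
Step 9: on WHITE (11,3): turn R to E, flip to black, move to (11,4). |black|=9
Step 10: on BLACK (11,4): turn L to N, flip to white, move to (10,4). |black|=8
Step 11: on WHITE (10,4): turn R to E, flip to black, move to (10,5). |black|=9
Step 12: on WHITE (10,5): turn R to S, flip to black, move to (11,5). |black|=10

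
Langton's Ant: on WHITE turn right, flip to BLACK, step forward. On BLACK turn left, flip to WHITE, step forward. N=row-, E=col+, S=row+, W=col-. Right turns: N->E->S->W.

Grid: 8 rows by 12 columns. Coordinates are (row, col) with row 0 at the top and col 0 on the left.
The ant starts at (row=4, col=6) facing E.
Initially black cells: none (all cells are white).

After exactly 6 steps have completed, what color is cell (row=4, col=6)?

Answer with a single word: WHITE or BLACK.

Step 1: on WHITE (4,6): turn R to S, flip to black, move to (5,6). |black|=1
Step 2: on WHITE (5,6): turn R to W, flip to black, move to (5,5). |black|=2
Step 3: on WHITE (5,5): turn R to N, flip to black, move to (4,5). |black|=3
Step 4: on WHITE (4,5): turn R to E, flip to black, move to (4,6). |black|=4
Step 5: on BLACK (4,6): turn L to N, flip to white, move to (3,6). |black|=3
Step 6: on WHITE (3,6): turn R to E, flip to black, move to (3,7). |black|=4

Answer: WHITE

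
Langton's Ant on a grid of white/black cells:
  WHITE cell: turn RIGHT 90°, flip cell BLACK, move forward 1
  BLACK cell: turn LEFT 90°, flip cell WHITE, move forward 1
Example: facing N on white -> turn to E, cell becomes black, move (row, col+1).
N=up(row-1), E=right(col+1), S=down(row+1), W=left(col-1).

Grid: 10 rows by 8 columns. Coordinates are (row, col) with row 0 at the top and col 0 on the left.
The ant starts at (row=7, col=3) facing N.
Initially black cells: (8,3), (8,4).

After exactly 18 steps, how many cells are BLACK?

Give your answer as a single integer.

Answer: 6

Derivation:
Step 1: on WHITE (7,3): turn R to E, flip to black, move to (7,4). |black|=3
Step 2: on WHITE (7,4): turn R to S, flip to black, move to (8,4). |black|=4
Step 3: on BLACK (8,4): turn L to E, flip to white, move to (8,5). |black|=3
Step 4: on WHITE (8,5): turn R to S, flip to black, move to (9,5). |black|=4
Step 5: on WHITE (9,5): turn R to W, flip to black, move to (9,4). |black|=5
Step 6: on WHITE (9,4): turn R to N, flip to black, move to (8,4). |black|=6
Step 7: on WHITE (8,4): turn R to E, flip to black, move to (8,5). |black|=7
Step 8: on BLACK (8,5): turn L to N, flip to white, move to (7,5). |black|=6
Step 9: on WHITE (7,5): turn R to E, flip to black, move to (7,6). |black|=7
Step 10: on WHITE (7,6): turn R to S, flip to black, move to (8,6). |black|=8
Step 11: on WHITE (8,6): turn R to W, flip to black, move to (8,5). |black|=9
Step 12: on WHITE (8,5): turn R to N, flip to black, move to (7,5). |black|=10
Step 13: on BLACK (7,5): turn L to W, flip to white, move to (7,4). |black|=9
Step 14: on BLACK (7,4): turn L to S, flip to white, move to (8,4). |black|=8
Step 15: on BLACK (8,4): turn L to E, flip to white, move to (8,5). |black|=7
Step 16: on BLACK (8,5): turn L to N, flip to white, move to (7,5). |black|=6
Step 17: on WHITE (7,5): turn R to E, flip to black, move to (7,6). |black|=7
Step 18: on BLACK (7,6): turn L to N, flip to white, move to (6,6). |black|=6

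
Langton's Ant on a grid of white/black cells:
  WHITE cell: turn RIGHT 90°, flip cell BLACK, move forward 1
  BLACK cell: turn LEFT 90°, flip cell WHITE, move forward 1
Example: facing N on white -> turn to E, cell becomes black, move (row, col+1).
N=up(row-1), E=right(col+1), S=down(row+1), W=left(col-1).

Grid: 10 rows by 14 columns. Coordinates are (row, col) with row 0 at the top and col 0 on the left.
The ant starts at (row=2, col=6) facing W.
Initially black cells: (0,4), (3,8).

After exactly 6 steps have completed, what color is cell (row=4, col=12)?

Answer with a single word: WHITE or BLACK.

Answer: WHITE

Derivation:
Step 1: on WHITE (2,6): turn R to N, flip to black, move to (1,6). |black|=3
Step 2: on WHITE (1,6): turn R to E, flip to black, move to (1,7). |black|=4
Step 3: on WHITE (1,7): turn R to S, flip to black, move to (2,7). |black|=5
Step 4: on WHITE (2,7): turn R to W, flip to black, move to (2,6). |black|=6
Step 5: on BLACK (2,6): turn L to S, flip to white, move to (3,6). |black|=5
Step 6: on WHITE (3,6): turn R to W, flip to black, move to (3,5). |black|=6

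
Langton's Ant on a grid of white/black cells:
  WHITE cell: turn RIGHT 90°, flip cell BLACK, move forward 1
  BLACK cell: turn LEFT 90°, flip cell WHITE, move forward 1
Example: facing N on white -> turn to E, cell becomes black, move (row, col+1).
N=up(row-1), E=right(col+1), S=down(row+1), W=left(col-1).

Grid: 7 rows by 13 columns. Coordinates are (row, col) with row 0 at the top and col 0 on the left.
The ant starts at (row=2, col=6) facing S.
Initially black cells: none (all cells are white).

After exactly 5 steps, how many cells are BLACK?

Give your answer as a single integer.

Step 1: on WHITE (2,6): turn R to W, flip to black, move to (2,5). |black|=1
Step 2: on WHITE (2,5): turn R to N, flip to black, move to (1,5). |black|=2
Step 3: on WHITE (1,5): turn R to E, flip to black, move to (1,6). |black|=3
Step 4: on WHITE (1,6): turn R to S, flip to black, move to (2,6). |black|=4
Step 5: on BLACK (2,6): turn L to E, flip to white, move to (2,7). |black|=3

Answer: 3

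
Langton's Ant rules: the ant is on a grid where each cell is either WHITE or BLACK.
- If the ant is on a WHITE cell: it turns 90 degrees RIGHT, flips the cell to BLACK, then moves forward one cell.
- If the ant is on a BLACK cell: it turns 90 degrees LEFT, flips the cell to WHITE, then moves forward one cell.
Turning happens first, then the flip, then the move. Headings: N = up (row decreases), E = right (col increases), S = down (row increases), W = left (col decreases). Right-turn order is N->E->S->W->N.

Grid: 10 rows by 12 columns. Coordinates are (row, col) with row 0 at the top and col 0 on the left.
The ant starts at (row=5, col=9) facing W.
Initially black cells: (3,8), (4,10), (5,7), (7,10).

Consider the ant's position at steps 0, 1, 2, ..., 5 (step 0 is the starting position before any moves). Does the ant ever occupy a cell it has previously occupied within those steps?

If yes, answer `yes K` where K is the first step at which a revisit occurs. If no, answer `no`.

Step 1: on WHITE (5,9): turn R to N, flip to black, move to (4,9). |black|=5 — new cell
Step 2: on WHITE (4,9): turn R to E, flip to black, move to (4,10). |black|=6 — new cell
Step 3: on BLACK (4,10): turn L to N, flip to white, move to (3,10). |black|=5 — new cell
Step 4: on WHITE (3,10): turn R to E, flip to black, move to (3,11). |black|=6 — new cell
Step 5: on WHITE (3,11): turn R to S, flip to black, move to (4,11). |black|=7 — new cell
No revisit within 5 steps.

Answer: no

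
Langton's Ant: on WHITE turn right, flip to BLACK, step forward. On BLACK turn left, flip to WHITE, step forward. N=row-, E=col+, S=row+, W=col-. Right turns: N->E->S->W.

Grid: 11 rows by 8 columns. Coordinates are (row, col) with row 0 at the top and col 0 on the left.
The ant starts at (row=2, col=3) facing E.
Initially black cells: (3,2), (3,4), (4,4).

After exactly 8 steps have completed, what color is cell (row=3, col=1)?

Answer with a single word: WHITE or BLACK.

Step 1: on WHITE (2,3): turn R to S, flip to black, move to (3,3). |black|=4
Step 2: on WHITE (3,3): turn R to W, flip to black, move to (3,2). |black|=5
Step 3: on BLACK (3,2): turn L to S, flip to white, move to (4,2). |black|=4
Step 4: on WHITE (4,2): turn R to W, flip to black, move to (4,1). |black|=5
Step 5: on WHITE (4,1): turn R to N, flip to black, move to (3,1). |black|=6
Step 6: on WHITE (3,1): turn R to E, flip to black, move to (3,2). |black|=7
Step 7: on WHITE (3,2): turn R to S, flip to black, move to (4,2). |black|=8
Step 8: on BLACK (4,2): turn L to E, flip to white, move to (4,3). |black|=7

Answer: BLACK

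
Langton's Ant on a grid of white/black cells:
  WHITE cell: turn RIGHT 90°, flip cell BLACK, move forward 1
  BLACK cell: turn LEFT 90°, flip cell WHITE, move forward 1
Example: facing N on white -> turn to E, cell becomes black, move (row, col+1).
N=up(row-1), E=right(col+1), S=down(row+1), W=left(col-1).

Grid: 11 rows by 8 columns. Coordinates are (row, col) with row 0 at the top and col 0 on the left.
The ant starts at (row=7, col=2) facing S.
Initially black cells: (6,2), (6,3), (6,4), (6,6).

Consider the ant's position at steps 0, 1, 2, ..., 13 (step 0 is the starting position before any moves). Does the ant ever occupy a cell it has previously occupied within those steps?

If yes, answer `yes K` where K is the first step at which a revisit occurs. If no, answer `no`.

Answer: yes 11

Derivation:
Step 1: on WHITE (7,2): turn R to W, flip to black, move to (7,1). |black|=5 — new cell
Step 2: on WHITE (7,1): turn R to N, flip to black, move to (6,1). |black|=6 — new cell
Step 3: on WHITE (6,1): turn R to E, flip to black, move to (6,2). |black|=7 — new cell
Step 4: on BLACK (6,2): turn L to N, flip to white, move to (5,2). |black|=6 — new cell
Step 5: on WHITE (5,2): turn R to E, flip to black, move to (5,3). |black|=7 — new cell
Step 6: on WHITE (5,3): turn R to S, flip to black, move to (6,3). |black|=8 — new cell
Step 7: on BLACK (6,3): turn L to E, flip to white, move to (6,4). |black|=7 — new cell
Step 8: on BLACK (6,4): turn L to N, flip to white, move to (5,4). |black|=6 — new cell
Step 9: on WHITE (5,4): turn R to E, flip to black, move to (5,5). |black|=7 — new cell
Step 10: on WHITE (5,5): turn R to S, flip to black, move to (6,5). |black|=8 — new cell
Step 11: on WHITE (6,5): turn R to W, flip to black, move to (6,4). |black|=9 — REVISIT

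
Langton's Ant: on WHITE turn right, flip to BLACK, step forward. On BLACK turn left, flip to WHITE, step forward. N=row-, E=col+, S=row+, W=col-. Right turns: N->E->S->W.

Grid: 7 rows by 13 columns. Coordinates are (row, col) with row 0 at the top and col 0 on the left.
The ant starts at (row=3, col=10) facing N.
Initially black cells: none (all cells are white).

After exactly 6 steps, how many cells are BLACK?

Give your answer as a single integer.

Answer: 4

Derivation:
Step 1: on WHITE (3,10): turn R to E, flip to black, move to (3,11). |black|=1
Step 2: on WHITE (3,11): turn R to S, flip to black, move to (4,11). |black|=2
Step 3: on WHITE (4,11): turn R to W, flip to black, move to (4,10). |black|=3
Step 4: on WHITE (4,10): turn R to N, flip to black, move to (3,10). |black|=4
Step 5: on BLACK (3,10): turn L to W, flip to white, move to (3,9). |black|=3
Step 6: on WHITE (3,9): turn R to N, flip to black, move to (2,9). |black|=4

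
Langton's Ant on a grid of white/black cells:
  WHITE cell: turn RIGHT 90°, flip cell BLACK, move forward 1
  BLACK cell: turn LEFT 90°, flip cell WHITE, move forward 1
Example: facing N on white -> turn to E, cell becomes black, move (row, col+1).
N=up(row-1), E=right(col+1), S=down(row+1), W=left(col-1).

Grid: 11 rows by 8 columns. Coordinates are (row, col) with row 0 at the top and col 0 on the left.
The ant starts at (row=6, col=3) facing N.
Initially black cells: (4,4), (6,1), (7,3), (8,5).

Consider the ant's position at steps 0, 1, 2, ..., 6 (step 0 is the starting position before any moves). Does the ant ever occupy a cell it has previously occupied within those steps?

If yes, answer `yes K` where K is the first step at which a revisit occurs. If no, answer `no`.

Step 1: on WHITE (6,3): turn R to E, flip to black, move to (6,4). |black|=5 — new cell
Step 2: on WHITE (6,4): turn R to S, flip to black, move to (7,4). |black|=6 — new cell
Step 3: on WHITE (7,4): turn R to W, flip to black, move to (7,3). |black|=7 — new cell
Step 4: on BLACK (7,3): turn L to S, flip to white, move to (8,3). |black|=6 — new cell
Step 5: on WHITE (8,3): turn R to W, flip to black, move to (8,2). |black|=7 — new cell
Step 6: on WHITE (8,2): turn R to N, flip to black, move to (7,2). |black|=8 — new cell
No revisit within 6 steps.

Answer: no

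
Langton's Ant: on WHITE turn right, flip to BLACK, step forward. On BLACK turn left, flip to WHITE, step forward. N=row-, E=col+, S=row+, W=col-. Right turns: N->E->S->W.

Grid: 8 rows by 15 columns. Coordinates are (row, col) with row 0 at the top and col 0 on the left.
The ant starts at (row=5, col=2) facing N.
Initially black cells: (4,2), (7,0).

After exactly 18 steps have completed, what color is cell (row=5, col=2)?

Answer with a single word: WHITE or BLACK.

Answer: WHITE

Derivation:
Step 1: on WHITE (5,2): turn R to E, flip to black, move to (5,3). |black|=3
Step 2: on WHITE (5,3): turn R to S, flip to black, move to (6,3). |black|=4
Step 3: on WHITE (6,3): turn R to W, flip to black, move to (6,2). |black|=5
Step 4: on WHITE (6,2): turn R to N, flip to black, move to (5,2). |black|=6
Step 5: on BLACK (5,2): turn L to W, flip to white, move to (5,1). |black|=5
Step 6: on WHITE (5,1): turn R to N, flip to black, move to (4,1). |black|=6
Step 7: on WHITE (4,1): turn R to E, flip to black, move to (4,2). |black|=7
Step 8: on BLACK (4,2): turn L to N, flip to white, move to (3,2). |black|=6
Step 9: on WHITE (3,2): turn R to E, flip to black, move to (3,3). |black|=7
Step 10: on WHITE (3,3): turn R to S, flip to black, move to (4,3). |black|=8
Step 11: on WHITE (4,3): turn R to W, flip to black, move to (4,2). |black|=9
Step 12: on WHITE (4,2): turn R to N, flip to black, move to (3,2). |black|=10
Step 13: on BLACK (3,2): turn L to W, flip to white, move to (3,1). |black|=9
Step 14: on WHITE (3,1): turn R to N, flip to black, move to (2,1). |black|=10
Step 15: on WHITE (2,1): turn R to E, flip to black, move to (2,2). |black|=11
Step 16: on WHITE (2,2): turn R to S, flip to black, move to (3,2). |black|=12
Step 17: on WHITE (3,2): turn R to W, flip to black, move to (3,1). |black|=13
Step 18: on BLACK (3,1): turn L to S, flip to white, move to (4,1). |black|=12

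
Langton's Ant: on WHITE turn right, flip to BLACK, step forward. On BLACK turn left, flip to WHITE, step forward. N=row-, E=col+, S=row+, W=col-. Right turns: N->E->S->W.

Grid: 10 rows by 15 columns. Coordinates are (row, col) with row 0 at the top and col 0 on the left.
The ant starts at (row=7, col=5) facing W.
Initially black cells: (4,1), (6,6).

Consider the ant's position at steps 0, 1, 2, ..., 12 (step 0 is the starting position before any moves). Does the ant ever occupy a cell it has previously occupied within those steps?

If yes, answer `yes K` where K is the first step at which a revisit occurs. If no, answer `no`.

Step 1: on WHITE (7,5): turn R to N, flip to black, move to (6,5). |black|=3 — new cell
Step 2: on WHITE (6,5): turn R to E, flip to black, move to (6,6). |black|=4 — new cell
Step 3: on BLACK (6,6): turn L to N, flip to white, move to (5,6). |black|=3 — new cell
Step 4: on WHITE (5,6): turn R to E, flip to black, move to (5,7). |black|=4 — new cell
Step 5: on WHITE (5,7): turn R to S, flip to black, move to (6,7). |black|=5 — new cell
Step 6: on WHITE (6,7): turn R to W, flip to black, move to (6,6). |black|=6 — REVISIT

Answer: yes 6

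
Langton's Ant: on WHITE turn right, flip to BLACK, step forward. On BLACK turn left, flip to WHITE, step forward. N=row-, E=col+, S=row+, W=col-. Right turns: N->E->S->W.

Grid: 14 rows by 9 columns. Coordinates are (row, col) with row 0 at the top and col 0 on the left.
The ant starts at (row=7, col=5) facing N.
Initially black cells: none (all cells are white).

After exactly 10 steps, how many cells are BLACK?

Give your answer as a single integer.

Answer: 6

Derivation:
Step 1: on WHITE (7,5): turn R to E, flip to black, move to (7,6). |black|=1
Step 2: on WHITE (7,6): turn R to S, flip to black, move to (8,6). |black|=2
Step 3: on WHITE (8,6): turn R to W, flip to black, move to (8,5). |black|=3
Step 4: on WHITE (8,5): turn R to N, flip to black, move to (7,5). |black|=4
Step 5: on BLACK (7,5): turn L to W, flip to white, move to (7,4). |black|=3
Step 6: on WHITE (7,4): turn R to N, flip to black, move to (6,4). |black|=4
Step 7: on WHITE (6,4): turn R to E, flip to black, move to (6,5). |black|=5
Step 8: on WHITE (6,5): turn R to S, flip to black, move to (7,5). |black|=6
Step 9: on WHITE (7,5): turn R to W, flip to black, move to (7,4). |black|=7
Step 10: on BLACK (7,4): turn L to S, flip to white, move to (8,4). |black|=6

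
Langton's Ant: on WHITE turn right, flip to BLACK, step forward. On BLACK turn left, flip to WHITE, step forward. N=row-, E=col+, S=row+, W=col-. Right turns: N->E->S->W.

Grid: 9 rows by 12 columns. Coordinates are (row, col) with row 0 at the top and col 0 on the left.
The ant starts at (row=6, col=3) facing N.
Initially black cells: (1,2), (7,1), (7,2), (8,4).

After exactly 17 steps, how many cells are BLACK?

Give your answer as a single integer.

Step 1: on WHITE (6,3): turn R to E, flip to black, move to (6,4). |black|=5
Step 2: on WHITE (6,4): turn R to S, flip to black, move to (7,4). |black|=6
Step 3: on WHITE (7,4): turn R to W, flip to black, move to (7,3). |black|=7
Step 4: on WHITE (7,3): turn R to N, flip to black, move to (6,3). |black|=8
Step 5: on BLACK (6,3): turn L to W, flip to white, move to (6,2). |black|=7
Step 6: on WHITE (6,2): turn R to N, flip to black, move to (5,2). |black|=8
Step 7: on WHITE (5,2): turn R to E, flip to black, move to (5,3). |black|=9
Step 8: on WHITE (5,3): turn R to S, flip to black, move to (6,3). |black|=10
Step 9: on WHITE (6,3): turn R to W, flip to black, move to (6,2). |black|=11
Step 10: on BLACK (6,2): turn L to S, flip to white, move to (7,2). |black|=10
Step 11: on BLACK (7,2): turn L to E, flip to white, move to (7,3). |black|=9
Step 12: on BLACK (7,3): turn L to N, flip to white, move to (6,3). |black|=8
Step 13: on BLACK (6,3): turn L to W, flip to white, move to (6,2). |black|=7
Step 14: on WHITE (6,2): turn R to N, flip to black, move to (5,2). |black|=8
Step 15: on BLACK (5,2): turn L to W, flip to white, move to (5,1). |black|=7
Step 16: on WHITE (5,1): turn R to N, flip to black, move to (4,1). |black|=8
Step 17: on WHITE (4,1): turn R to E, flip to black, move to (4,2). |black|=9

Answer: 9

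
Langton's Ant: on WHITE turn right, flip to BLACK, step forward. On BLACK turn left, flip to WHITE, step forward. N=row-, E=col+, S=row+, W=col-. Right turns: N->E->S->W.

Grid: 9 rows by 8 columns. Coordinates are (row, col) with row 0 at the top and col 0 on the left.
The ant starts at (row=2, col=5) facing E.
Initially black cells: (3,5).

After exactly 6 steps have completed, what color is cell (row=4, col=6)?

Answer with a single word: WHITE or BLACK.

Answer: BLACK

Derivation:
Step 1: on WHITE (2,5): turn R to S, flip to black, move to (3,5). |black|=2
Step 2: on BLACK (3,5): turn L to E, flip to white, move to (3,6). |black|=1
Step 3: on WHITE (3,6): turn R to S, flip to black, move to (4,6). |black|=2
Step 4: on WHITE (4,6): turn R to W, flip to black, move to (4,5). |black|=3
Step 5: on WHITE (4,5): turn R to N, flip to black, move to (3,5). |black|=4
Step 6: on WHITE (3,5): turn R to E, flip to black, move to (3,6). |black|=5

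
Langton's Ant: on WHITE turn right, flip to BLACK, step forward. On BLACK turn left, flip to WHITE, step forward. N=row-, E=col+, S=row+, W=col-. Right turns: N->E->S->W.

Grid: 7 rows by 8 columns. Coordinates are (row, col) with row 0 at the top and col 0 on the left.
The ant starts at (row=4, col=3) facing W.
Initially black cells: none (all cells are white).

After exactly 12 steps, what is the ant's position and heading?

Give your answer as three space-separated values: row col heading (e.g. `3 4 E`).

Step 1: on WHITE (4,3): turn R to N, flip to black, move to (3,3). |black|=1
Step 2: on WHITE (3,3): turn R to E, flip to black, move to (3,4). |black|=2
Step 3: on WHITE (3,4): turn R to S, flip to black, move to (4,4). |black|=3
Step 4: on WHITE (4,4): turn R to W, flip to black, move to (4,3). |black|=4
Step 5: on BLACK (4,3): turn L to S, flip to white, move to (5,3). |black|=3
Step 6: on WHITE (5,3): turn R to W, flip to black, move to (5,2). |black|=4
Step 7: on WHITE (5,2): turn R to N, flip to black, move to (4,2). |black|=5
Step 8: on WHITE (4,2): turn R to E, flip to black, move to (4,3). |black|=6
Step 9: on WHITE (4,3): turn R to S, flip to black, move to (5,3). |black|=7
Step 10: on BLACK (5,3): turn L to E, flip to white, move to (5,4). |black|=6
Step 11: on WHITE (5,4): turn R to S, flip to black, move to (6,4). |black|=7
Step 12: on WHITE (6,4): turn R to W, flip to black, move to (6,3). |black|=8

Answer: 6 3 W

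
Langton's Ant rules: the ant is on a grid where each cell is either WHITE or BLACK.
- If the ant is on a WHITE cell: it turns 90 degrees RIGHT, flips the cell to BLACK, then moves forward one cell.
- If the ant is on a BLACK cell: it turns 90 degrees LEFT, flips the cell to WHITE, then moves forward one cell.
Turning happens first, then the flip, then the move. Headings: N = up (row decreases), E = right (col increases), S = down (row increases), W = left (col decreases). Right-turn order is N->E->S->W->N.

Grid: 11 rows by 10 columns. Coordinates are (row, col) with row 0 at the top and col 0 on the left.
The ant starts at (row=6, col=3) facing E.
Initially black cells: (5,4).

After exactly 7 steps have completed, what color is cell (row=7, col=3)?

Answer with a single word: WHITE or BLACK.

Step 1: on WHITE (6,3): turn R to S, flip to black, move to (7,3). |black|=2
Step 2: on WHITE (7,3): turn R to W, flip to black, move to (7,2). |black|=3
Step 3: on WHITE (7,2): turn R to N, flip to black, move to (6,2). |black|=4
Step 4: on WHITE (6,2): turn R to E, flip to black, move to (6,3). |black|=5
Step 5: on BLACK (6,3): turn L to N, flip to white, move to (5,3). |black|=4
Step 6: on WHITE (5,3): turn R to E, flip to black, move to (5,4). |black|=5
Step 7: on BLACK (5,4): turn L to N, flip to white, move to (4,4). |black|=4

Answer: BLACK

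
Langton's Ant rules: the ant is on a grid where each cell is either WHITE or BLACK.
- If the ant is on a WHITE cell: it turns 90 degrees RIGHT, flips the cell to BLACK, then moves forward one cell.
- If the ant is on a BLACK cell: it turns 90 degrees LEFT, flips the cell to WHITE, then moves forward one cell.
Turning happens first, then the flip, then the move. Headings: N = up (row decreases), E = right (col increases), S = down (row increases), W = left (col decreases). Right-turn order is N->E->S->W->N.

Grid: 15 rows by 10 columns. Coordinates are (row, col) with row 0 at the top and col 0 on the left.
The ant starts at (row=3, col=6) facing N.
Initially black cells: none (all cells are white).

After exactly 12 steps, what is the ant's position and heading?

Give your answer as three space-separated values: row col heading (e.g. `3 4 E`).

Answer: 3 4 N

Derivation:
Step 1: on WHITE (3,6): turn R to E, flip to black, move to (3,7). |black|=1
Step 2: on WHITE (3,7): turn R to S, flip to black, move to (4,7). |black|=2
Step 3: on WHITE (4,7): turn R to W, flip to black, move to (4,6). |black|=3
Step 4: on WHITE (4,6): turn R to N, flip to black, move to (3,6). |black|=4
Step 5: on BLACK (3,6): turn L to W, flip to white, move to (3,5). |black|=3
Step 6: on WHITE (3,5): turn R to N, flip to black, move to (2,5). |black|=4
Step 7: on WHITE (2,5): turn R to E, flip to black, move to (2,6). |black|=5
Step 8: on WHITE (2,6): turn R to S, flip to black, move to (3,6). |black|=6
Step 9: on WHITE (3,6): turn R to W, flip to black, move to (3,5). |black|=7
Step 10: on BLACK (3,5): turn L to S, flip to white, move to (4,5). |black|=6
Step 11: on WHITE (4,5): turn R to W, flip to black, move to (4,4). |black|=7
Step 12: on WHITE (4,4): turn R to N, flip to black, move to (3,4). |black|=8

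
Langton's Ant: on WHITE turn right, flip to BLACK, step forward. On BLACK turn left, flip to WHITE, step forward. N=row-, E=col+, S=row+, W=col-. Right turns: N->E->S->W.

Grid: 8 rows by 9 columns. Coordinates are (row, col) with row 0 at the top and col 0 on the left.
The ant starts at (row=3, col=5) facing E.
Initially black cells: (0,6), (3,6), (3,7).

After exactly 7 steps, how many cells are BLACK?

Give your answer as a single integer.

Answer: 8

Derivation:
Step 1: on WHITE (3,5): turn R to S, flip to black, move to (4,5). |black|=4
Step 2: on WHITE (4,5): turn R to W, flip to black, move to (4,4). |black|=5
Step 3: on WHITE (4,4): turn R to N, flip to black, move to (3,4). |black|=6
Step 4: on WHITE (3,4): turn R to E, flip to black, move to (3,5). |black|=7
Step 5: on BLACK (3,5): turn L to N, flip to white, move to (2,5). |black|=6
Step 6: on WHITE (2,5): turn R to E, flip to black, move to (2,6). |black|=7
Step 7: on WHITE (2,6): turn R to S, flip to black, move to (3,6). |black|=8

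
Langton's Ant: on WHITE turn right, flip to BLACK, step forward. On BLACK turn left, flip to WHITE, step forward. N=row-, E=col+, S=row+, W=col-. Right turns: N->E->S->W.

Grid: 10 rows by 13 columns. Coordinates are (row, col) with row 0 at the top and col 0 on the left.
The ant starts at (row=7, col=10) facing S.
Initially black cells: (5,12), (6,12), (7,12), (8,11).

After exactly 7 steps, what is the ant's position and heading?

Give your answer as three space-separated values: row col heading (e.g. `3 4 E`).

Step 1: on WHITE (7,10): turn R to W, flip to black, move to (7,9). |black|=5
Step 2: on WHITE (7,9): turn R to N, flip to black, move to (6,9). |black|=6
Step 3: on WHITE (6,9): turn R to E, flip to black, move to (6,10). |black|=7
Step 4: on WHITE (6,10): turn R to S, flip to black, move to (7,10). |black|=8
Step 5: on BLACK (7,10): turn L to E, flip to white, move to (7,11). |black|=7
Step 6: on WHITE (7,11): turn R to S, flip to black, move to (8,11). |black|=8
Step 7: on BLACK (8,11): turn L to E, flip to white, move to (8,12). |black|=7

Answer: 8 12 E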